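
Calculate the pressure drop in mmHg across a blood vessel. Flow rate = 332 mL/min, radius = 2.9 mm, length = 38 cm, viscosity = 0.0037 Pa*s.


dP = 8*mu*L*Q / (pi*r^4)
Q = 332 mL/min = 5.53333e-06 m^3/s
dP = 280.104 Pa = 280.104 / 133.322 mmHg = 2.101 mmHg


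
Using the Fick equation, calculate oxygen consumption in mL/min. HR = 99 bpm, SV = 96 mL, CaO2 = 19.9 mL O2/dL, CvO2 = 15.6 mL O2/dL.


CO = HR*SV = 99*96/1000 = 9.504 L/min
a-v O2 diff = 19.9 - 15.6 = 4.3 mL/dL
VO2 = CO * (CaO2-CvO2) * 10 dL/L
VO2 = 9.504 * 4.3 * 10
VO2 = 408.7 mL/min


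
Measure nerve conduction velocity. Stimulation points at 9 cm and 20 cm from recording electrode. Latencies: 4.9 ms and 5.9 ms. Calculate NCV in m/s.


Distance = (20 - 9) / 100 = 0.11 m
dt = (5.9 - 4.9) / 1000 = 0.001 s
NCV = dist / dt = 110 m/s


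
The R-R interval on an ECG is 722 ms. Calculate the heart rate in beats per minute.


HR = 60 / RR_interval(s)
RR = 722 ms = 0.722 s
HR = 60 / 0.722 = 83.1 bpm


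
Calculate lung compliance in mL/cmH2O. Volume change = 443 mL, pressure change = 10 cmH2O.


C = dV / dP
C = 443 / 10
C = 44.3 mL/cmH2O


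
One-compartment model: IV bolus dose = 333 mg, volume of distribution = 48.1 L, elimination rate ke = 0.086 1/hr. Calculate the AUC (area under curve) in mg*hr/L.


C0 = Dose/Vd = 333/48.1 = 6.92308 mg/L
AUC = C0/ke = 6.92308/0.086
AUC = 80.5 mg*hr/L


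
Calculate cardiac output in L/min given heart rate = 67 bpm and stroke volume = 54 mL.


CO = HR * SV
CO = 67 * 54 / 1000
CO = 3.618 L/min


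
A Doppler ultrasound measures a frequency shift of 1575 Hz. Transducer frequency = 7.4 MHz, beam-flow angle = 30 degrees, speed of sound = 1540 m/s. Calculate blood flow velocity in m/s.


v = fd * c / (2 * f0 * cos(theta))
v = 1575 * 1540 / (2 * 7.4000e+06 * cos(30))
v = 0.1892 m/s


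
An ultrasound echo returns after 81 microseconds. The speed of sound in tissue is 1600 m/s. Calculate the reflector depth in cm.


depth = c * t / 2
t = 81 us = 8.1000e-05 s
depth = 1600 * 8.1000e-05 / 2
depth = 0.0648 m = 6.48 cm


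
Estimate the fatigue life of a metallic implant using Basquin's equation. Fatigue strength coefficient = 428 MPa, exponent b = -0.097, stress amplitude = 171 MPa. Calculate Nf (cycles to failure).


sigma_a = sigma_f' * (2Nf)^b
2Nf = (sigma_a/sigma_f')^(1/b)
2Nf = (171/428)^(1/-0.097)
2Nf = 12814.682
Nf = 6407


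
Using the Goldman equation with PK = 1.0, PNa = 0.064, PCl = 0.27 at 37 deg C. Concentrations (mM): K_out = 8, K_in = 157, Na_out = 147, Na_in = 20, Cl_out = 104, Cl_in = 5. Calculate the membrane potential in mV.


Vm = (RT/F)*ln((PK*Ko + PNa*Nao + PCl*Cli)/(PK*Ki + PNa*Nai + PCl*Clo))
Numer = 18.758, Denom = 186.36
Vm = -61.36 mV


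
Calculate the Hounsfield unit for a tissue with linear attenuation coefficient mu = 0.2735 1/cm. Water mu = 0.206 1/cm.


HU = ((mu_tissue - mu_water) / mu_water) * 1000
HU = ((0.2735 - 0.206) / 0.206) * 1000
HU = 327.7


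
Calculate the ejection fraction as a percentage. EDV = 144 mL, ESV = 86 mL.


SV = EDV - ESV = 144 - 86 = 58 mL
EF = SV/EDV * 100 = 58/144 * 100
EF = 40.28%


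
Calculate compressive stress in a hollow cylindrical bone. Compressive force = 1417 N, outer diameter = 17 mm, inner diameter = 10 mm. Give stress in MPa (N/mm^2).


A = pi*(r_o^2 - r_i^2)
r_o = 8.5 mm, r_i = 5 mm
A = 148.44 mm^2
sigma = F/A = 1417 / 148.44
sigma = 9.546 MPa


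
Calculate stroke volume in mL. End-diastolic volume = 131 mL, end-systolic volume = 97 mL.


SV = EDV - ESV
SV = 131 - 97
SV = 34 mL


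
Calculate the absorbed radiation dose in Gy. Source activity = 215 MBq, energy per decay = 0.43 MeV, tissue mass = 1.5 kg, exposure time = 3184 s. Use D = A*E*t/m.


A = 215 MBq = 2.1500e+08 Bq
E = 0.43 MeV = 6.8886e-14 J
D = A*E*t/m = 2.1500e+08*6.8886e-14*3184/1.5
D = 0.03144 Gy


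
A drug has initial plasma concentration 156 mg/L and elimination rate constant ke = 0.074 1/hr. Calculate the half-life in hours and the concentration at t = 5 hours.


t_half = ln(2) / ke = 0.693147 / 0.074 = 9.367 hr
C(t) = C0 * exp(-ke*t) = 156 * exp(-0.074*5)
C(5) = 107.8 mg/L


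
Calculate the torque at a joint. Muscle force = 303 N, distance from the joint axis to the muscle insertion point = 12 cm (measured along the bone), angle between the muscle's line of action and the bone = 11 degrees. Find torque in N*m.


Torque = F * d * sin(theta)   (moment arm = d*sin(theta))
d = 12 cm = 0.12 m
Torque = 303 * 0.12 * sin(11)
Torque = 6.938 N*m


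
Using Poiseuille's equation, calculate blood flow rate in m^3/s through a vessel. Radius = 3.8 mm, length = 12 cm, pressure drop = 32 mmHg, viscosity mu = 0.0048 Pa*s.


Q = pi*r^4*dP / (8*mu*L)
r = 0.0038 m, L = 0.12 m
dP = 32 mmHg = 4266.304 Pa
Q = 6.0649e-04 m^3/s


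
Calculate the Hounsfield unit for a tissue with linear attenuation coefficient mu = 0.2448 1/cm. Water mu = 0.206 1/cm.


HU = ((mu_tissue - mu_water) / mu_water) * 1000
HU = ((0.2448 - 0.206) / 0.206) * 1000
HU = 188.3


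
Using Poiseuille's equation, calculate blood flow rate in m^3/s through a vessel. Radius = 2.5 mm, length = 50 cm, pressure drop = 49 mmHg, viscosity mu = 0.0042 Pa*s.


Q = pi*r^4*dP / (8*mu*L)
r = 0.0025 m, L = 0.5 m
dP = 49 mmHg = 6532.778 Pa
Q = 4.7720e-05 m^3/s


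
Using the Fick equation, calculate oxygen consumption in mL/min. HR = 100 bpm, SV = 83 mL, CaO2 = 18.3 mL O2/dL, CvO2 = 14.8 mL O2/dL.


CO = HR*SV = 100*83/1000 = 8.3 L/min
a-v O2 diff = 18.3 - 14.8 = 3.5 mL/dL
VO2 = CO * (CaO2-CvO2) * 10 dL/L
VO2 = 8.3 * 3.5 * 10
VO2 = 290.5 mL/min


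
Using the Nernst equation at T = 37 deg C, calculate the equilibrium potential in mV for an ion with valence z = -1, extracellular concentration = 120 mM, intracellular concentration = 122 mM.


E = (RT/(zF)) * ln(C_out/C_in)
T = 37 + 273.15 = 310.15 K
E = (8.314 * 310.15 / (-1 * 96485)) * ln(120/122)
E = 0.4417 mV


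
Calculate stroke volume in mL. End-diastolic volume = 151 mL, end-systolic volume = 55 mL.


SV = EDV - ESV
SV = 151 - 55
SV = 96 mL


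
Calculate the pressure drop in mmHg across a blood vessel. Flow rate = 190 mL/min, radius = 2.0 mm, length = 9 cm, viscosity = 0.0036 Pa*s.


dP = 8*mu*L*Q / (pi*r^4)
Q = 190 mL/min = 3.16667e-06 m^3/s
dP = 163.293 Pa = 163.293 / 133.322 mmHg = 1.225 mmHg


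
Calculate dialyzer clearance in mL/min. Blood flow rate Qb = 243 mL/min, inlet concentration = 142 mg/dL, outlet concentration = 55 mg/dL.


K = Qb * (Cb_in - Cb_out) / Cb_in
K = 243 * (142 - 55) / 142
K = 148.9 mL/min


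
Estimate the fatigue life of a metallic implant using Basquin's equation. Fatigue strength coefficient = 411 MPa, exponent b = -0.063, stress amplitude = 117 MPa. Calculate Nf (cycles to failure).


sigma_a = sigma_f' * (2Nf)^b
2Nf = (sigma_a/sigma_f')^(1/b)
2Nf = (117/411)^(1/-0.063)
2Nf = 4.5835895e+08
Nf = 2.2918e+08


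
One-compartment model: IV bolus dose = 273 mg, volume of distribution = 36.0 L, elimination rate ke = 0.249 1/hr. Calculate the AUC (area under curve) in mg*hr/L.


C0 = Dose/Vd = 273/36.0 = 7.58333 mg/L
AUC = C0/ke = 7.58333/0.249
AUC = 30.46 mg*hr/L


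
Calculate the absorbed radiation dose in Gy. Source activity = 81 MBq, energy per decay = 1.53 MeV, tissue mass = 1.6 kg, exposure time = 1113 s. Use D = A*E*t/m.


A = 81 MBq = 8.1000e+07 Bq
E = 1.53 MeV = 2.45106e-13 J
D = A*E*t/m = 8.1000e+07*2.45106e-13*1113/1.6
D = 0.01381 Gy


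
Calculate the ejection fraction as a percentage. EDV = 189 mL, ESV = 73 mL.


SV = EDV - ESV = 189 - 73 = 116 mL
EF = SV/EDV * 100 = 116/189 * 100
EF = 61.38%


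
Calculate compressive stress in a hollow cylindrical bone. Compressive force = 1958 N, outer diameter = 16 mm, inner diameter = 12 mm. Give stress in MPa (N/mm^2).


A = pi*(r_o^2 - r_i^2)
r_o = 8 mm, r_i = 6 mm
A = 87.9646 mm^2
sigma = F/A = 1958 / 87.9646
sigma = 22.26 MPa


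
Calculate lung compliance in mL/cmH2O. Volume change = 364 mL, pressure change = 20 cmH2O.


C = dV / dP
C = 364 / 20
C = 18.2 mL/cmH2O


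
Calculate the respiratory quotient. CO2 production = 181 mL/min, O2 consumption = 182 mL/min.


RQ = VCO2 / VO2
RQ = 181 / 182
RQ = 0.9945


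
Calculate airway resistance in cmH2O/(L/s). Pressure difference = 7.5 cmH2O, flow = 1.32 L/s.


R = dP / flow
R = 7.5 / 1.32
R = 5.682 cmH2O/(L/s)


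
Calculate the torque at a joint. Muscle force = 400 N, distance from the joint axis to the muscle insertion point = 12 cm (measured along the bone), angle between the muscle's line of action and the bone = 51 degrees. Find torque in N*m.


Torque = F * d * sin(theta)   (moment arm = d*sin(theta))
d = 12 cm = 0.12 m
Torque = 400 * 0.12 * sin(51)
Torque = 37.3 N*m


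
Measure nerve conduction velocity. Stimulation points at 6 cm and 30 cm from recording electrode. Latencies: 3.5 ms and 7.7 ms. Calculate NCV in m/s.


Distance = (30 - 6) / 100 = 0.24 m
dt = (7.7 - 3.5) / 1000 = 0.0042 s
NCV = dist / dt = 57.14 m/s


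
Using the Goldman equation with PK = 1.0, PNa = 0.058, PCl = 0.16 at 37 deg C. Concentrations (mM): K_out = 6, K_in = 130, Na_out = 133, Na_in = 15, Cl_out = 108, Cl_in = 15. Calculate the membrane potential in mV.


Vm = (RT/F)*ln((PK*Ko + PNa*Nao + PCl*Cli)/(PK*Ki + PNa*Nai + PCl*Clo))
Numer = 16.114, Denom = 148.15
Vm = -59.29 mV


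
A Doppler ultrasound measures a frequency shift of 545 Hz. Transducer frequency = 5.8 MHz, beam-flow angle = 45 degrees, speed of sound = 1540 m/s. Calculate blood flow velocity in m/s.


v = fd * c / (2 * f0 * cos(theta))
v = 545 * 1540 / (2 * 5.8000e+06 * cos(45))
v = 0.1023 m/s


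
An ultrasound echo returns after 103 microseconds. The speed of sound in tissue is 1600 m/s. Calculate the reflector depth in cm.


depth = c * t / 2
t = 103 us = 1.0300e-04 s
depth = 1600 * 1.0300e-04 / 2
depth = 0.0824 m = 8.24 cm


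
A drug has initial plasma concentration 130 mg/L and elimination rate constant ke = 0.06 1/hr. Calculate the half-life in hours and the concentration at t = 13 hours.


t_half = ln(2) / ke = 0.693147 / 0.06 = 11.55 hr
C(t) = C0 * exp(-ke*t) = 130 * exp(-0.06*13)
C(13) = 59.59 mg/L


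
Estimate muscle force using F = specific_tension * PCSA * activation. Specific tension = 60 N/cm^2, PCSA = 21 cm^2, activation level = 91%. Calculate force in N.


F = sigma * PCSA * activation
F = 60 * 21 * 0.91
F = 1147 N


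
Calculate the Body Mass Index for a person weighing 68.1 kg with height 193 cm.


BMI = weight / height^2
height = 193 cm = 1.93 m
BMI = 68.1 / 1.93^2
BMI = 18.28 kg/m^2


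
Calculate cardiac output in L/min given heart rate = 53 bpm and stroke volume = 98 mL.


CO = HR * SV
CO = 53 * 98 / 1000
CO = 5.194 L/min


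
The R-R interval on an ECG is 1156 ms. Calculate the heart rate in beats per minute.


HR = 60 / RR_interval(s)
RR = 1156 ms = 1.156 s
HR = 60 / 1.156 = 51.9 bpm


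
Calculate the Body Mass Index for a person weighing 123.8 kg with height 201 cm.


BMI = weight / height^2
height = 201 cm = 2.01 m
BMI = 123.8 / 2.01^2
BMI = 30.64 kg/m^2


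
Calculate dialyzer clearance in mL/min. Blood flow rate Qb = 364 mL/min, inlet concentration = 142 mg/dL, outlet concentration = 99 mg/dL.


K = Qb * (Cb_in - Cb_out) / Cb_in
K = 364 * (142 - 99) / 142
K = 110.2 mL/min


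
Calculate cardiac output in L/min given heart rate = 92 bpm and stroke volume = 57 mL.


CO = HR * SV
CO = 92 * 57 / 1000
CO = 5.244 L/min


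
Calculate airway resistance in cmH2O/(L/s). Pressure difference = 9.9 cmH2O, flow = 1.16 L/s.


R = dP / flow
R = 9.9 / 1.16
R = 8.534 cmH2O/(L/s)


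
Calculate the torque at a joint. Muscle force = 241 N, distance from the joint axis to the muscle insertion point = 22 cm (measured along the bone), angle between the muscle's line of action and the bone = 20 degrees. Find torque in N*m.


Torque = F * d * sin(theta)   (moment arm = d*sin(theta))
d = 22 cm = 0.22 m
Torque = 241 * 0.22 * sin(20)
Torque = 18.13 N*m


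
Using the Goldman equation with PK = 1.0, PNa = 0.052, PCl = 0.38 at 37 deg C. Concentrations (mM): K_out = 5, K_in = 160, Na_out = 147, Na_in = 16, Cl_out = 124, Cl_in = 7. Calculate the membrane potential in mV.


Vm = (RT/F)*ln((PK*Ko + PNa*Nao + PCl*Cli)/(PK*Ki + PNa*Nai + PCl*Clo))
Numer = 15.304, Denom = 207.952
Vm = -69.73 mV


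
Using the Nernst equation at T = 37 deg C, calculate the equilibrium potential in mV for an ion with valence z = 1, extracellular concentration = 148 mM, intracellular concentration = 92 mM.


E = (RT/(zF)) * ln(C_out/C_in)
T = 37 + 273.15 = 310.15 K
E = (8.314 * 310.15 / (1 * 96485)) * ln(148/92)
E = 12.71 mV


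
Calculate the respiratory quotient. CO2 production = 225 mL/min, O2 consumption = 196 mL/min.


RQ = VCO2 / VO2
RQ = 225 / 196
RQ = 1.148


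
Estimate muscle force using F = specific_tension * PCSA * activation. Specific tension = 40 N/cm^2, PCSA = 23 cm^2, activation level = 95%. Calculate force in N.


F = sigma * PCSA * activation
F = 40 * 23 * 0.95
F = 874 N


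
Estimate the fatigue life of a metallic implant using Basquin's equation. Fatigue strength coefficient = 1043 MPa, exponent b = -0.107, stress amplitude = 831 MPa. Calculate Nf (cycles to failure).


sigma_a = sigma_f' * (2Nf)^b
2Nf = (sigma_a/sigma_f')^(1/b)
2Nf = (831/1043)^(1/-0.107)
2Nf = 8.3612977
Nf = 4.181


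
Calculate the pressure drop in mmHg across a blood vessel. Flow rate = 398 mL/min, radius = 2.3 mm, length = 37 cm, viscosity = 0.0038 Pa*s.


dP = 8*mu*L*Q / (pi*r^4)
Q = 398 mL/min = 6.63333e-06 m^3/s
dP = 848.683 Pa = 848.683 / 133.322 mmHg = 6.366 mmHg


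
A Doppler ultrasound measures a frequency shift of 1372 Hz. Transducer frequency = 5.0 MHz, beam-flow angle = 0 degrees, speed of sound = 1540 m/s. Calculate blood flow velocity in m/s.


v = fd * c / (2 * f0 * cos(theta))
v = 1372 * 1540 / (2 * 5.0000e+06 * cos(0))
v = 0.2113 m/s


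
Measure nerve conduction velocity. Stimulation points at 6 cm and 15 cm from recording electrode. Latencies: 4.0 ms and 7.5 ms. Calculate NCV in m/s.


Distance = (15 - 6) / 100 = 0.09 m
dt = (7.5 - 4.0) / 1000 = 0.0035 s
NCV = dist / dt = 25.71 m/s


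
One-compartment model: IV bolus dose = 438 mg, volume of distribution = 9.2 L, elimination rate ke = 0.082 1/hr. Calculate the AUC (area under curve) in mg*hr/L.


C0 = Dose/Vd = 438/9.2 = 47.6087 mg/L
AUC = C0/ke = 47.6087/0.082
AUC = 580.6 mg*hr/L


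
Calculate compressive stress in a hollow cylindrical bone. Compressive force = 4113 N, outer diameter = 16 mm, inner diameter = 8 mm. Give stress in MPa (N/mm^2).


A = pi*(r_o^2 - r_i^2)
r_o = 8 mm, r_i = 4 mm
A = 150.796 mm^2
sigma = F/A = 4113 / 150.796
sigma = 27.28 MPa


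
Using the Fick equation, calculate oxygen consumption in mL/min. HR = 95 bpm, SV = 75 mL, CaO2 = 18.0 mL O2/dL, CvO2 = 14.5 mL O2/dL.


CO = HR*SV = 95*75/1000 = 7.125 L/min
a-v O2 diff = 18.0 - 14.5 = 3.5 mL/dL
VO2 = CO * (CaO2-CvO2) * 10 dL/L
VO2 = 7.125 * 3.5 * 10
VO2 = 249.4 mL/min


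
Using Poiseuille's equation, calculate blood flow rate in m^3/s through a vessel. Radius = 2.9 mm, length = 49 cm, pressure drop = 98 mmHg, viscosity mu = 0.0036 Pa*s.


Q = pi*r^4*dP / (8*mu*L)
r = 0.0029 m, L = 0.49 m
dP = 98 mmHg = 13065.556 Pa
Q = 2.0572e-04 m^3/s


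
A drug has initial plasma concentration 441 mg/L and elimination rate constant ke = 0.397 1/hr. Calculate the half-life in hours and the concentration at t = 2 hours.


t_half = ln(2) / ke = 0.693147 / 0.397 = 1.746 hr
C(t) = C0 * exp(-ke*t) = 441 * exp(-0.397*2)
C(2) = 199.3 mg/L


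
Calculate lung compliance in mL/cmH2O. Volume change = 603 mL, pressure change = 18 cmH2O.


C = dV / dP
C = 603 / 18
C = 33.5 mL/cmH2O


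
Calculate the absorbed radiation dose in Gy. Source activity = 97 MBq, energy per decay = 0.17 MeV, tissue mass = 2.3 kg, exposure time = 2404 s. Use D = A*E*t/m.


A = 97 MBq = 9.7000e+07 Bq
E = 0.17 MeV = 2.7234e-14 J
D = A*E*t/m = 9.7000e+07*2.7234e-14*2404/2.3
D = 0.002761 Gy


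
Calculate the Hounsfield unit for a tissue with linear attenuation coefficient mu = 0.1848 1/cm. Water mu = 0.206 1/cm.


HU = ((mu_tissue - mu_water) / mu_water) * 1000
HU = ((0.1848 - 0.206) / 0.206) * 1000
HU = -102.9


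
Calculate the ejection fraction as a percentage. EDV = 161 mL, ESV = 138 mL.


SV = EDV - ESV = 161 - 138 = 23 mL
EF = SV/EDV * 100 = 23/161 * 100
EF = 14.29%


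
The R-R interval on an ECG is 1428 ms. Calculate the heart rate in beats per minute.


HR = 60 / RR_interval(s)
RR = 1428 ms = 1.428 s
HR = 60 / 1.428 = 42.02 bpm


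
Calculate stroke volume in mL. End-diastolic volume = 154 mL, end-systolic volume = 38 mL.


SV = EDV - ESV
SV = 154 - 38
SV = 116 mL


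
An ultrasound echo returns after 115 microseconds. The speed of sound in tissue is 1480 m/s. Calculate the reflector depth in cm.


depth = c * t / 2
t = 115 us = 1.1500e-04 s
depth = 1480 * 1.1500e-04 / 2
depth = 0.0851 m = 8.51 cm


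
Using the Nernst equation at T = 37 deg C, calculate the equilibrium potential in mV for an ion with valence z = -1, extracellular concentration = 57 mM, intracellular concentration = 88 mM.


E = (RT/(zF)) * ln(C_out/C_in)
T = 37 + 273.15 = 310.15 K
E = (8.314 * 310.15 / (-1 * 96485)) * ln(57/88)
E = 11.61 mV


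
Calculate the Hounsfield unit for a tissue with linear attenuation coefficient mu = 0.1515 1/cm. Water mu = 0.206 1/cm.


HU = ((mu_tissue - mu_water) / mu_water) * 1000
HU = ((0.1515 - 0.206) / 0.206) * 1000
HU = -264.6


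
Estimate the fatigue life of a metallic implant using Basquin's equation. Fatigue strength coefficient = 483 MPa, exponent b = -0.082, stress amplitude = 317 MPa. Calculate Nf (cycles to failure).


sigma_a = sigma_f' * (2Nf)^b
2Nf = (sigma_a/sigma_f')^(1/b)
2Nf = (317/483)^(1/-0.082)
2Nf = 169.95731
Nf = 84.98


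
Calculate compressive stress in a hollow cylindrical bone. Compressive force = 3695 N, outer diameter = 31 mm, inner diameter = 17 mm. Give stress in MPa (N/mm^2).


A = pi*(r_o^2 - r_i^2)
r_o = 15.5 mm, r_i = 8.5 mm
A = 527.788 mm^2
sigma = F/A = 3695 / 527.788
sigma = 7.001 MPa


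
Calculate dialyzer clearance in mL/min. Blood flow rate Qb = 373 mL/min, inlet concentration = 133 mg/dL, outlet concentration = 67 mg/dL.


K = Qb * (Cb_in - Cb_out) / Cb_in
K = 373 * (133 - 67) / 133
K = 185.1 mL/min


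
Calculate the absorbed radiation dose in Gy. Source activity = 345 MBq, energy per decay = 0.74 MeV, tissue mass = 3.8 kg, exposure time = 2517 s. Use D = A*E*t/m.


A = 345 MBq = 3.4500e+08 Bq
E = 0.74 MeV = 1.18548e-13 J
D = A*E*t/m = 3.4500e+08*1.18548e-13*2517/3.8
D = 0.02709 Gy


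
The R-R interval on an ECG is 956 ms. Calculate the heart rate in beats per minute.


HR = 60 / RR_interval(s)
RR = 956 ms = 0.956 s
HR = 60 / 0.956 = 62.76 bpm


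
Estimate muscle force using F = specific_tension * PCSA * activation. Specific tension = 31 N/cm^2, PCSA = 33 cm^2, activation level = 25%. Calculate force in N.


F = sigma * PCSA * activation
F = 31 * 33 * 0.25
F = 255.8 N


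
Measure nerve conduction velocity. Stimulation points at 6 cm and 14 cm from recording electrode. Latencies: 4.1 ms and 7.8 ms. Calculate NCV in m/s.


Distance = (14 - 6) / 100 = 0.08 m
dt = (7.8 - 4.1) / 1000 = 0.0037 s
NCV = dist / dt = 21.62 m/s


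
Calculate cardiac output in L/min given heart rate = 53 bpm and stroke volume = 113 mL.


CO = HR * SV
CO = 53 * 113 / 1000
CO = 5.989 L/min


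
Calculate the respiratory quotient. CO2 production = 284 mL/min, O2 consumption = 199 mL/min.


RQ = VCO2 / VO2
RQ = 284 / 199
RQ = 1.427


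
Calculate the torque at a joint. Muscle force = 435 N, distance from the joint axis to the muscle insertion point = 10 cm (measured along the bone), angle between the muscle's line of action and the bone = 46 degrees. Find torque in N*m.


Torque = F * d * sin(theta)   (moment arm = d*sin(theta))
d = 10 cm = 0.1 m
Torque = 435 * 0.1 * sin(46)
Torque = 31.29 N*m


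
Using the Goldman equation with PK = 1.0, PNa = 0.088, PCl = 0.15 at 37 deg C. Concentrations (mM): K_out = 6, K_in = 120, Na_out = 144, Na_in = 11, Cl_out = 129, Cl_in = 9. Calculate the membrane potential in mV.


Vm = (RT/F)*ln((PK*Ko + PNa*Nao + PCl*Cli)/(PK*Ki + PNa*Nai + PCl*Clo))
Numer = 20.022, Denom = 140.318
Vm = -52.04 mV


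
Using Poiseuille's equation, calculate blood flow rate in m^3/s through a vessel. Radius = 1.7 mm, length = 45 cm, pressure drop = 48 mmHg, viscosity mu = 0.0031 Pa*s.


Q = pi*r^4*dP / (8*mu*L)
r = 0.0017 m, L = 0.45 m
dP = 48 mmHg = 6399.456 Pa
Q = 1.5046e-05 m^3/s


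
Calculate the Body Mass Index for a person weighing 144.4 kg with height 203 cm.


BMI = weight / height^2
height = 203 cm = 2.03 m
BMI = 144.4 / 2.03^2
BMI = 35.04 kg/m^2


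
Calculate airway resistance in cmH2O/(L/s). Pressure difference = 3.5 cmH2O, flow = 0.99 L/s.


R = dP / flow
R = 3.5 / 0.99
R = 3.535 cmH2O/(L/s)


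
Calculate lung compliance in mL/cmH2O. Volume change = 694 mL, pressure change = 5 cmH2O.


C = dV / dP
C = 694 / 5
C = 138.8 mL/cmH2O


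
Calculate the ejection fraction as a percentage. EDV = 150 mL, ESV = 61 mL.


SV = EDV - ESV = 150 - 61 = 89 mL
EF = SV/EDV * 100 = 89/150 * 100
EF = 59.33%


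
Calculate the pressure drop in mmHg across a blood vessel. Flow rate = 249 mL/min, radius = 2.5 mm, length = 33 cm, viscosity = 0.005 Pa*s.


dP = 8*mu*L*Q / (pi*r^4)
Q = 249 mL/min = 4.15e-06 m^3/s
dP = 446.388 Pa = 446.388 / 133.322 mmHg = 3.348 mmHg


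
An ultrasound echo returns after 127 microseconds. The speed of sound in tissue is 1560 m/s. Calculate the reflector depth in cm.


depth = c * t / 2
t = 127 us = 1.2700e-04 s
depth = 1560 * 1.2700e-04 / 2
depth = 0.09906 m = 9.906 cm


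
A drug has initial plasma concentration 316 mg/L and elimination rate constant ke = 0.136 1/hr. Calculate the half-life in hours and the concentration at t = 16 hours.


t_half = ln(2) / ke = 0.693147 / 0.136 = 5.097 hr
C(t) = C0 * exp(-ke*t) = 316 * exp(-0.136*16)
C(16) = 35.86 mg/L


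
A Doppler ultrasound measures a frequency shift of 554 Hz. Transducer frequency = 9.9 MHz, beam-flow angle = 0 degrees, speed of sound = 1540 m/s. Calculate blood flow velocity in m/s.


v = fd * c / (2 * f0 * cos(theta))
v = 554 * 1540 / (2 * 9.9000e+06 * cos(0))
v = 0.04309 m/s


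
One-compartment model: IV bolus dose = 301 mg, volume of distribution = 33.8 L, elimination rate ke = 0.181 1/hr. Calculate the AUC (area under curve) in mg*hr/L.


C0 = Dose/Vd = 301/33.8 = 8.90533 mg/L
AUC = C0/ke = 8.90533/0.181
AUC = 49.2 mg*hr/L


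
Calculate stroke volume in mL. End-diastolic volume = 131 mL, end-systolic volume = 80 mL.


SV = EDV - ESV
SV = 131 - 80
SV = 51 mL


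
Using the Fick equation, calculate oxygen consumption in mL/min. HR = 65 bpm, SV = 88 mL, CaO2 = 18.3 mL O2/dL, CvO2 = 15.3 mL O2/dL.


CO = HR*SV = 65*88/1000 = 5.72 L/min
a-v O2 diff = 18.3 - 15.3 = 3 mL/dL
VO2 = CO * (CaO2-CvO2) * 10 dL/L
VO2 = 5.72 * 3 * 10
VO2 = 171.6 mL/min


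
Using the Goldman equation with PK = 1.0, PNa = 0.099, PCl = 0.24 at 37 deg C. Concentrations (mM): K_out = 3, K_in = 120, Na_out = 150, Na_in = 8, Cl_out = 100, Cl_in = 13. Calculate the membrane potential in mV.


Vm = (RT/F)*ln((PK*Ko + PNa*Nao + PCl*Cli)/(PK*Ki + PNa*Nai + PCl*Clo))
Numer = 20.97, Denom = 144.792
Vm = -51.64 mV


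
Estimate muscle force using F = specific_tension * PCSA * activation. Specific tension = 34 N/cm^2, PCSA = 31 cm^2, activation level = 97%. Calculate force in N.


F = sigma * PCSA * activation
F = 34 * 31 * 0.97
F = 1022 N


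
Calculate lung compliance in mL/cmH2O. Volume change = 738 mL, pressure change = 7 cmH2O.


C = dV / dP
C = 738 / 7
C = 105.4 mL/cmH2O


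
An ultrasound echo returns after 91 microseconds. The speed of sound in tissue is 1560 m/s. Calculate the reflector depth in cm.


depth = c * t / 2
t = 91 us = 9.1000e-05 s
depth = 1560 * 9.1000e-05 / 2
depth = 0.07098 m = 7.098 cm


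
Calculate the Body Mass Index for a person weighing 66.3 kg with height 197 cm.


BMI = weight / height^2
height = 197 cm = 1.97 m
BMI = 66.3 / 1.97^2
BMI = 17.08 kg/m^2


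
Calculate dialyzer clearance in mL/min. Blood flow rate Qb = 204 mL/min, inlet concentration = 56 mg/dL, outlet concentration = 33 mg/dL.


K = Qb * (Cb_in - Cb_out) / Cb_in
K = 204 * (56 - 33) / 56
K = 83.79 mL/min


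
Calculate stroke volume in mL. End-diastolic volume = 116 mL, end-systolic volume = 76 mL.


SV = EDV - ESV
SV = 116 - 76
SV = 40 mL


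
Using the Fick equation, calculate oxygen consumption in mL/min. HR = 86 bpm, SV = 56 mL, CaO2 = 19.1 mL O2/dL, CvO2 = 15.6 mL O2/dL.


CO = HR*SV = 86*56/1000 = 4.816 L/min
a-v O2 diff = 19.1 - 15.6 = 3.5 mL/dL
VO2 = CO * (CaO2-CvO2) * 10 dL/L
VO2 = 4.816 * 3.5 * 10
VO2 = 168.6 mL/min


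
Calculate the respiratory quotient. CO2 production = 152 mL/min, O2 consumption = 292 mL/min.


RQ = VCO2 / VO2
RQ = 152 / 292
RQ = 0.5205


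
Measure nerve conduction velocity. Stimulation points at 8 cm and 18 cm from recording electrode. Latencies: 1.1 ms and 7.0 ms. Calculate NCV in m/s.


Distance = (18 - 8) / 100 = 0.1 m
dt = (7.0 - 1.1) / 1000 = 0.0059 s
NCV = dist / dt = 16.95 m/s


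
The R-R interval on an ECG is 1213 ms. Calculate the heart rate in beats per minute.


HR = 60 / RR_interval(s)
RR = 1213 ms = 1.213 s
HR = 60 / 1.213 = 49.46 bpm


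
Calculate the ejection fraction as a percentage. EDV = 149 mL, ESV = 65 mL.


SV = EDV - ESV = 149 - 65 = 84 mL
EF = SV/EDV * 100 = 84/149 * 100
EF = 56.38%


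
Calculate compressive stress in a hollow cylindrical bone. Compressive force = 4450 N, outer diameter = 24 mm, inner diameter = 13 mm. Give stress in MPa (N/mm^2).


A = pi*(r_o^2 - r_i^2)
r_o = 12 mm, r_i = 6.5 mm
A = 319.657 mm^2
sigma = F/A = 4450 / 319.657
sigma = 13.92 MPa


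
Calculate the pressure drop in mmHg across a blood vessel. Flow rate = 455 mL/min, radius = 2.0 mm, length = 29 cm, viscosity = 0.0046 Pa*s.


dP = 8*mu*L*Q / (pi*r^4)
Q = 455 mL/min = 7.58333e-06 m^3/s
dP = 1610.04 Pa = 1610.04 / 133.322 mmHg = 12.08 mmHg


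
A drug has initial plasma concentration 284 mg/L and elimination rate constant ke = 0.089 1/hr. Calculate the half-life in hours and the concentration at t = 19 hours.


t_half = ln(2) / ke = 0.693147 / 0.089 = 7.788 hr
C(t) = C0 * exp(-ke*t) = 284 * exp(-0.089*19)
C(19) = 52.35 mg/L


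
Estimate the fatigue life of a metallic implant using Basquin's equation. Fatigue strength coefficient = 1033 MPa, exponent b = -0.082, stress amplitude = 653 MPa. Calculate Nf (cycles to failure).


sigma_a = sigma_f' * (2Nf)^b
2Nf = (sigma_a/sigma_f')^(1/b)
2Nf = (653/1033)^(1/-0.082)
2Nf = 268.60338
Nf = 134.3


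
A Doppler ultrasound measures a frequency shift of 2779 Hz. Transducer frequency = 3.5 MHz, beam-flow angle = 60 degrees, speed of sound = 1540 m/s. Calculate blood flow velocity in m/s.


v = fd * c / (2 * f0 * cos(theta))
v = 2779 * 1540 / (2 * 3.5000e+06 * cos(60))
v = 1.223 m/s


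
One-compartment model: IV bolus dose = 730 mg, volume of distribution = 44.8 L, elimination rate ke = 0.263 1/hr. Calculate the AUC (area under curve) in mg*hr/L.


C0 = Dose/Vd = 730/44.8 = 16.2946 mg/L
AUC = C0/ke = 16.2946/0.263
AUC = 61.96 mg*hr/L


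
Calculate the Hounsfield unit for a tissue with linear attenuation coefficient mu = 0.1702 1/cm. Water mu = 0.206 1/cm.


HU = ((mu_tissue - mu_water) / mu_water) * 1000
HU = ((0.1702 - 0.206) / 0.206) * 1000
HU = -173.8


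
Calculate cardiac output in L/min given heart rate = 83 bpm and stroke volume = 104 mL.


CO = HR * SV
CO = 83 * 104 / 1000
CO = 8.632 L/min


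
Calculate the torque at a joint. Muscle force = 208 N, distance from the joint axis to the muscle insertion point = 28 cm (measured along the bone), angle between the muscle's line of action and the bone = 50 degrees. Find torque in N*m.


Torque = F * d * sin(theta)   (moment arm = d*sin(theta))
d = 28 cm = 0.28 m
Torque = 208 * 0.28 * sin(50)
Torque = 44.61 N*m


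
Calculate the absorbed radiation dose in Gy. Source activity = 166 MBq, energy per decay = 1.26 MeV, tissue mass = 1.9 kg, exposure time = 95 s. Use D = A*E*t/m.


A = 166 MBq = 1.6600e+08 Bq
E = 1.26 MeV = 2.01852e-13 J
D = A*E*t/m = 1.6600e+08*2.01852e-13*95/1.9
D = 0.001675 Gy


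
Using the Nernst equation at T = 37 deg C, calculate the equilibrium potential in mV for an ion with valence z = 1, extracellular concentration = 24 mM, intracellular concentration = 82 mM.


E = (RT/(zF)) * ln(C_out/C_in)
T = 37 + 273.15 = 310.15 K
E = (8.314 * 310.15 / (1 * 96485)) * ln(24/82)
E = -32.84 mV


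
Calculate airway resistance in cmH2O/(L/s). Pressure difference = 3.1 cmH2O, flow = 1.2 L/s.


R = dP / flow
R = 3.1 / 1.2
R = 2.583 cmH2O/(L/s)


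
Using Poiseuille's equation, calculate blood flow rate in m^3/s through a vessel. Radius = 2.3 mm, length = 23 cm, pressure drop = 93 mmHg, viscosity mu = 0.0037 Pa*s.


Q = pi*r^4*dP / (8*mu*L)
r = 0.0023 m, L = 0.23 m
dP = 93 mmHg = 12398.946 Pa
Q = 1.6011e-04 m^3/s


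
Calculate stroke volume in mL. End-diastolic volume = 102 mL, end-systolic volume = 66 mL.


SV = EDV - ESV
SV = 102 - 66
SV = 36 mL


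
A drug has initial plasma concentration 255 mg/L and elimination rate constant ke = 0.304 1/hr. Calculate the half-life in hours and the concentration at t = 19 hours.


t_half = ln(2) / ke = 0.693147 / 0.304 = 2.28 hr
C(t) = C0 * exp(-ke*t) = 255 * exp(-0.304*19)
C(19) = 0.7908 mg/L


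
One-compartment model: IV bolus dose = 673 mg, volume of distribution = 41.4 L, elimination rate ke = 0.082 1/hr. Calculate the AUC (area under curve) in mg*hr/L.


C0 = Dose/Vd = 673/41.4 = 16.256 mg/L
AUC = C0/ke = 16.256/0.082
AUC = 198.2 mg*hr/L


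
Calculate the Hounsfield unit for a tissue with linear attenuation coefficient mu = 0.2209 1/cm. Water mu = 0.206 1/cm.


HU = ((mu_tissue - mu_water) / mu_water) * 1000
HU = ((0.2209 - 0.206) / 0.206) * 1000
HU = 72.33


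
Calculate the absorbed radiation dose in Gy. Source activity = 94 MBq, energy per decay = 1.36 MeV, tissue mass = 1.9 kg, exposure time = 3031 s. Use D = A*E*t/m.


A = 94 MBq = 9.4000e+07 Bq
E = 1.36 MeV = 2.17872e-13 J
D = A*E*t/m = 9.4000e+07*2.17872e-13*3031/1.9
D = 0.03267 Gy


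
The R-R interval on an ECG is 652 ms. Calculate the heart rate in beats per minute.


HR = 60 / RR_interval(s)
RR = 652 ms = 0.652 s
HR = 60 / 0.652 = 92.02 bpm


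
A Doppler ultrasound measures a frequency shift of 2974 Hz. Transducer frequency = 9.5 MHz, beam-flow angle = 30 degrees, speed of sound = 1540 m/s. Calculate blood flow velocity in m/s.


v = fd * c / (2 * f0 * cos(theta))
v = 2974 * 1540 / (2 * 9.5000e+06 * cos(30))
v = 0.2783 m/s


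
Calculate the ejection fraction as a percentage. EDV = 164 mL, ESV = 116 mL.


SV = EDV - ESV = 164 - 116 = 48 mL
EF = SV/EDV * 100 = 48/164 * 100
EF = 29.27%


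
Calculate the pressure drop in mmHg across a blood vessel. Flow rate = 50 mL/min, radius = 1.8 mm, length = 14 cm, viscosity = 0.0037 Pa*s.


dP = 8*mu*L*Q / (pi*r^4)
Q = 50 mL/min = 8.33333e-07 m^3/s
dP = 104.712 Pa = 104.712 / 133.322 mmHg = 0.7854 mmHg


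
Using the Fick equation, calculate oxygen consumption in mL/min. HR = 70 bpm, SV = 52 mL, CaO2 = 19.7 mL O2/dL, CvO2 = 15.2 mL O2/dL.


CO = HR*SV = 70*52/1000 = 3.64 L/min
a-v O2 diff = 19.7 - 15.2 = 4.5 mL/dL
VO2 = CO * (CaO2-CvO2) * 10 dL/L
VO2 = 3.64 * 4.5 * 10
VO2 = 163.8 mL/min


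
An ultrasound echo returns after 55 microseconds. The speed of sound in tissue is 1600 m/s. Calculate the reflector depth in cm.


depth = c * t / 2
t = 55 us = 5.5000e-05 s
depth = 1600 * 5.5000e-05 / 2
depth = 0.044 m = 4.4 cm


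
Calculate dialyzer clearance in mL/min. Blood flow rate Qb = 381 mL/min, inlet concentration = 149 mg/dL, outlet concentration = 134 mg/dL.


K = Qb * (Cb_in - Cb_out) / Cb_in
K = 381 * (149 - 134) / 149
K = 38.36 mL/min


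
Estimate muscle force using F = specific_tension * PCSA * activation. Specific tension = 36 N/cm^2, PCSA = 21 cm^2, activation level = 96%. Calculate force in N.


F = sigma * PCSA * activation
F = 36 * 21 * 0.96
F = 725.8 N


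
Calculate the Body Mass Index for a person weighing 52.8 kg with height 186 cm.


BMI = weight / height^2
height = 186 cm = 1.86 m
BMI = 52.8 / 1.86^2
BMI = 15.26 kg/m^2


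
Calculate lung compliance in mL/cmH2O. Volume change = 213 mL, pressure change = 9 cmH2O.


C = dV / dP
C = 213 / 9
C = 23.67 mL/cmH2O


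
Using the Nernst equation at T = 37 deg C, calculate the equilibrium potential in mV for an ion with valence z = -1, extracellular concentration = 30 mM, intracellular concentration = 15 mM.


E = (RT/(zF)) * ln(C_out/C_in)
T = 37 + 273.15 = 310.15 K
E = (8.314 * 310.15 / (-1 * 96485)) * ln(30/15)
E = -18.52 mV


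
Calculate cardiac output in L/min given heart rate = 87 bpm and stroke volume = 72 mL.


CO = HR * SV
CO = 87 * 72 / 1000
CO = 6.264 L/min


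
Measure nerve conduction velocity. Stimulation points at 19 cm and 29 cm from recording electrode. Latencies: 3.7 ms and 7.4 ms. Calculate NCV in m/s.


Distance = (29 - 19) / 100 = 0.1 m
dt = (7.4 - 3.7) / 1000 = 0.0037 s
NCV = dist / dt = 27.03 m/s


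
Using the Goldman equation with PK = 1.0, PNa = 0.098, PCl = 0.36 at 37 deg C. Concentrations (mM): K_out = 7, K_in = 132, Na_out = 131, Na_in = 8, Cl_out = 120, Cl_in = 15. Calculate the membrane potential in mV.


Vm = (RT/F)*ln((PK*Ko + PNa*Nao + PCl*Cli)/(PK*Ki + PNa*Nai + PCl*Clo))
Numer = 25.238, Denom = 175.984
Vm = -51.9 mV


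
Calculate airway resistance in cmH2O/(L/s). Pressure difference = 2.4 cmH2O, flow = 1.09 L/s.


R = dP / flow
R = 2.4 / 1.09
R = 2.202 cmH2O/(L/s)


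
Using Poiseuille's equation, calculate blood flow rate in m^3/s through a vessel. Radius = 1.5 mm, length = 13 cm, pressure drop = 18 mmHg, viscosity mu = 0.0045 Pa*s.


Q = pi*r^4*dP / (8*mu*L)
r = 0.0015 m, L = 0.13 m
dP = 18 mmHg = 2399.796 Pa
Q = 8.1554e-06 m^3/s


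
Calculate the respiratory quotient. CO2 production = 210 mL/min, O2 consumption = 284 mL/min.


RQ = VCO2 / VO2
RQ = 210 / 284
RQ = 0.7394


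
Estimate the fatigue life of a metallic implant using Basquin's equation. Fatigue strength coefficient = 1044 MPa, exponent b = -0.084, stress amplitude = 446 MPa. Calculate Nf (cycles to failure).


sigma_a = sigma_f' * (2Nf)^b
2Nf = (sigma_a/sigma_f')^(1/b)
2Nf = (446/1044)^(1/-0.084)
2Nf = 24958.013
Nf = 1.248e+04


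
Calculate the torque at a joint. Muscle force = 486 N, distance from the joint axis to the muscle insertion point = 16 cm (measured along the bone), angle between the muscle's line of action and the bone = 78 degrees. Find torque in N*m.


Torque = F * d * sin(theta)   (moment arm = d*sin(theta))
d = 16 cm = 0.16 m
Torque = 486 * 0.16 * sin(78)
Torque = 76.06 N*m


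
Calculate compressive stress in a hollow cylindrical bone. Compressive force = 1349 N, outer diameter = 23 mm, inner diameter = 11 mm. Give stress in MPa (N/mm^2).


A = pi*(r_o^2 - r_i^2)
r_o = 11.5 mm, r_i = 5.5 mm
A = 320.442 mm^2
sigma = F/A = 1349 / 320.442
sigma = 4.21 MPa


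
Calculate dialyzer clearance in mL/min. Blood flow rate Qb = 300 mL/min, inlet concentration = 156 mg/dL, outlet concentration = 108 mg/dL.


K = Qb * (Cb_in - Cb_out) / Cb_in
K = 300 * (156 - 108) / 156
K = 92.31 mL/min


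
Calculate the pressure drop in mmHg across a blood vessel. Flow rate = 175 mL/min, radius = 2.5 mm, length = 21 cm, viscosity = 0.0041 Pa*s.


dP = 8*mu*L*Q / (pi*r^4)
Q = 175 mL/min = 2.91667e-06 m^3/s
dP = 163.708 Pa = 163.708 / 133.322 mmHg = 1.228 mmHg


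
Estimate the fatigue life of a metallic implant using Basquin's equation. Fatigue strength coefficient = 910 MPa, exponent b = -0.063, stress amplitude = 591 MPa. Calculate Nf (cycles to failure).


sigma_a = sigma_f' * (2Nf)^b
2Nf = (sigma_a/sigma_f')^(1/b)
2Nf = (591/910)^(1/-0.063)
2Nf = 945.05898
Nf = 472.5


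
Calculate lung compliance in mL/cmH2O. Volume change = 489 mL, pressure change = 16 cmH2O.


C = dV / dP
C = 489 / 16
C = 30.56 mL/cmH2O


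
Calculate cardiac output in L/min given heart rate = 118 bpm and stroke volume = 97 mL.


CO = HR * SV
CO = 118 * 97 / 1000
CO = 11.45 L/min


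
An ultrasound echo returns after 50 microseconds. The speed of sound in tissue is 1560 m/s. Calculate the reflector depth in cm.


depth = c * t / 2
t = 50 us = 5.0000e-05 s
depth = 1560 * 5.0000e-05 / 2
depth = 0.039 m = 3.9 cm


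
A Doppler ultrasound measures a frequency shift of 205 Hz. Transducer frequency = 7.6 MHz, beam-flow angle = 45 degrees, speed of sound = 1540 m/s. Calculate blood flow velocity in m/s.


v = fd * c / (2 * f0 * cos(theta))
v = 205 * 1540 / (2 * 7.6000e+06 * cos(45))
v = 0.02937 m/s


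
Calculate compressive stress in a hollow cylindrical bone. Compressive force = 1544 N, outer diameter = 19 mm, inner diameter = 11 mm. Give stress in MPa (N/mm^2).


A = pi*(r_o^2 - r_i^2)
r_o = 9.5 mm, r_i = 5.5 mm
A = 188.496 mm^2
sigma = F/A = 1544 / 188.496
sigma = 8.191 MPa


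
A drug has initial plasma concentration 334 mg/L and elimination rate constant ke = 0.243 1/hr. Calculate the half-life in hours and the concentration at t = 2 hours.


t_half = ln(2) / ke = 0.693147 / 0.243 = 2.852 hr
C(t) = C0 * exp(-ke*t) = 334 * exp(-0.243*2)
C(2) = 205.4 mg/L


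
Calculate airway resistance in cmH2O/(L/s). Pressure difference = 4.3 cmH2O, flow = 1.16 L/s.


R = dP / flow
R = 4.3 / 1.16
R = 3.707 cmH2O/(L/s)


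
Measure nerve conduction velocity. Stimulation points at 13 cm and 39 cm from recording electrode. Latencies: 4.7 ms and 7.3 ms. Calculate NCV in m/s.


Distance = (39 - 13) / 100 = 0.26 m
dt = (7.3 - 4.7) / 1000 = 0.0026 s
NCV = dist / dt = 100 m/s


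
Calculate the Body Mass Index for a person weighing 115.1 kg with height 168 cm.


BMI = weight / height^2
height = 168 cm = 1.68 m
BMI = 115.1 / 1.68^2
BMI = 40.78 kg/m^2


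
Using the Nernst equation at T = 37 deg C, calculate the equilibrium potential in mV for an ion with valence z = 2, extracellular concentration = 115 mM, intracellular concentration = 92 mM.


E = (RT/(zF)) * ln(C_out/C_in)
T = 37 + 273.15 = 310.15 K
E = (8.314 * 310.15 / (2 * 96485)) * ln(115/92)
E = 2.982 mV


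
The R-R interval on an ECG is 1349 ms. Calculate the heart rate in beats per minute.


HR = 60 / RR_interval(s)
RR = 1349 ms = 1.349 s
HR = 60 / 1.349 = 44.48 bpm


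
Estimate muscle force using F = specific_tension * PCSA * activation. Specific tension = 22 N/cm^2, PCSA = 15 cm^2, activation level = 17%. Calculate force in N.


F = sigma * PCSA * activation
F = 22 * 15 * 0.17
F = 56.1 N


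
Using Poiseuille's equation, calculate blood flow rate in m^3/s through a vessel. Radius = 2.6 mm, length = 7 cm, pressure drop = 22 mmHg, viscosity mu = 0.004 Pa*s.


Q = pi*r^4*dP / (8*mu*L)
r = 0.0026 m, L = 0.07 m
dP = 22 mmHg = 2933.084 Pa
Q = 1.8798e-04 m^3/s


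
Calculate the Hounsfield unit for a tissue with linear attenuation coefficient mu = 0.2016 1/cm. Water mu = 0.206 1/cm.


HU = ((mu_tissue - mu_water) / mu_water) * 1000
HU = ((0.2016 - 0.206) / 0.206) * 1000
HU = -21.36


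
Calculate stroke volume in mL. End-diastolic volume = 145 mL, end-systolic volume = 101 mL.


SV = EDV - ESV
SV = 145 - 101
SV = 44 mL


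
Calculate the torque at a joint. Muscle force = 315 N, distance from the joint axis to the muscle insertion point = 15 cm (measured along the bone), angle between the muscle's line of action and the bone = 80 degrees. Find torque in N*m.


Torque = F * d * sin(theta)   (moment arm = d*sin(theta))
d = 15 cm = 0.15 m
Torque = 315 * 0.15 * sin(80)
Torque = 46.53 N*m
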